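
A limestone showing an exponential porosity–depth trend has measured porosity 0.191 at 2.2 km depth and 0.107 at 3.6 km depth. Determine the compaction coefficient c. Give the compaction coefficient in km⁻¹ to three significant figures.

Athy: phi(Z) = phi₀ e^(−cZ) ⇒ phi₁/phi₂ = e^{c(Z₂−Z₁)} ⇒ c = ln(phi₁/phi₂)/(Z₂−Z₁)
c = ln(0.191/0.107) / (3.6 − 2.2) = ln(1.785) / 1.4 = 0.5794 / 1.4 = 0.4139 km⁻¹

0.414 km⁻¹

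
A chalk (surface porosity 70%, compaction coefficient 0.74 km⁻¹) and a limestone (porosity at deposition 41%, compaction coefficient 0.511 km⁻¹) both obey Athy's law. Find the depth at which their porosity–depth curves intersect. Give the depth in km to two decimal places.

2.34 km

Set n₀ₐ e^(−βₐz) = n₀ᵦ e^(−βᵦz) ⇒ ln(n₀ₐ/n₀ᵦ) = (βₐ − βᵦ)·z
z = ln(0.7/0.41) / (0.74 − 0.511) = 0.5349 / 0.229 = 2.336 km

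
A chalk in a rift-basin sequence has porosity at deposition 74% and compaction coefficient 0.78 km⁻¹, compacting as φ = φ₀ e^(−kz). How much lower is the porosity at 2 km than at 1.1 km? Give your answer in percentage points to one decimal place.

15.8 percentage points

φ(1.1) = 0.74·e^(−0.78×1.1) = 0.3138
φ(2) = 0.74·e^(−0.78×2) = 0.1555
Δφ = 0.3138 − 0.1555 = 0.1583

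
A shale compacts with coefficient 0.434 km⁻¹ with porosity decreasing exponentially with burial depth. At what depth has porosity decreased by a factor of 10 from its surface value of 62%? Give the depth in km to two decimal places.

φ/φ₀ = 1/10 ⇒ exp(−k·d) = 1/10 ⇒ d = ln(10) / k
d = 2.3026 / 0.434 = 5.305 km

5.31 km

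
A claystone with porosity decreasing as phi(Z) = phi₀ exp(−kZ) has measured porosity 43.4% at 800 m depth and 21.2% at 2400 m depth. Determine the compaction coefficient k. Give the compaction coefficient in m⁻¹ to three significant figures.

0.000448 m⁻¹

Working in km (1 km = 1000 m; k in km⁻¹ = k in m⁻¹ × 1000):
Athy: phi(Z) = phi₀ e^(−kZ) ⇒ phi₁/phi₂ = e^{k(Z₂−Z₁)} ⇒ k = ln(phi₁/phi₂)/(Z₂−Z₁)
k = ln(0.434/0.212) / (2.4 − 0.8) = ln(2.047) / 1.6 = 0.7165 / 1.6 = 0.4478 km⁻¹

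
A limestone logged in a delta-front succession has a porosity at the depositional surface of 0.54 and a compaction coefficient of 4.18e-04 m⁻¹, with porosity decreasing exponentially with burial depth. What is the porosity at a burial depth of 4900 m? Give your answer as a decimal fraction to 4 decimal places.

0.0696

Working in km (1 km = 1000 m; c in km⁻¹ = c in m⁻¹ × 1000):
n = n₀·exp(−c·Z) = 0.54 × exp(−0.418 × 4.9) = 0.54 × exp(−2.048)
  = 0.54 × 0.1290 = 0.0696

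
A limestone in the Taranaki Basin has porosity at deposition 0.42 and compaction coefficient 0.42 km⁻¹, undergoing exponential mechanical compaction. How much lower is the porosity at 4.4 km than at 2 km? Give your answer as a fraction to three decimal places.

phi(2) = 0.42·e^(−0.42×2) = 0.1813
phi(4.4) = 0.42·e^(−0.42×4.4) = 0.0662
Δphi = 0.1813 − 0.0662 = 0.1151

0.115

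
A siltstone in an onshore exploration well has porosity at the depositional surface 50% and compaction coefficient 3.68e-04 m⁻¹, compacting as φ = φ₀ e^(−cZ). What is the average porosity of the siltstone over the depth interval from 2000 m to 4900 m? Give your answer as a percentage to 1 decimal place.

14.7%

Working in km (1 km = 1000 m; c in km⁻¹ = c in m⁻¹ × 1000):
⟨φ⟩ = (1/(Z₂−Z₁)) ∫ φ₀ e^(−cZ) dZ = φ₀·(e^(−c·Z₁) − e^(−c·Z₂)) / (c·(Z₂−Z₁))
e^(−0.368×2) = 0.4790; e^(−0.368×4.9) = 0.1648
⟨φ⟩ = 0.5 × (0.4790 − 0.1648) / (0.368 × 2.9) = 0.5 × 0.2945 = 0.1472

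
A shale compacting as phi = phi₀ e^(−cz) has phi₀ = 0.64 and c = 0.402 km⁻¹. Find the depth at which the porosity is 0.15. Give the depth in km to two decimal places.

3.61 km

Invert Athy's law: z = ln(phi₀/phi) / c
z = ln(0.64/0.15) / 0.402 = ln(4.267) / 0.402 = 1.4508 / 0.402 = 3.609 km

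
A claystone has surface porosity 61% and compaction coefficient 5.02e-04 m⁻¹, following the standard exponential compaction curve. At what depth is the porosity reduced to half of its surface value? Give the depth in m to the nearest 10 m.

Working in km (1 km = 1000 m; c in km⁻¹ = c in m⁻¹ × 1000):
n/n₀ = 1/2 ⇒ exp(−c·d) = 1/2 ⇒ d = ln(2) / c
d = 0.6931 / 0.502 = 1.381 km

1380 m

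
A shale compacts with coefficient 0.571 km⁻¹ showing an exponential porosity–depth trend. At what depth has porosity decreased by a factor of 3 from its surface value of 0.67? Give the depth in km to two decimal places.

n/n₀ = 1/3 ⇒ exp(−c·Z) = 1/3 ⇒ Z = ln(3) / c
Z = 1.0986 / 0.571 = 1.924 km

1.92 km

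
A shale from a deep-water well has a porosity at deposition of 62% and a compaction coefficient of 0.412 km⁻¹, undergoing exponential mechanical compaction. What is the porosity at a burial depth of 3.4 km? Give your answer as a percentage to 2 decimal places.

15.28%

n = n₀·exp(−c·d) = 0.62 × exp(−0.412 × 3.4) = 0.62 × exp(−1.401)
  = 0.62 × 0.2464 = 0.1528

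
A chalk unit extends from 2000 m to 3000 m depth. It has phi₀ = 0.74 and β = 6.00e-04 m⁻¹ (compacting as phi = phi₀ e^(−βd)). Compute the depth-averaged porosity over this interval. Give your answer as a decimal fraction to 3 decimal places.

Working in km (1 km = 1000 m; β in km⁻¹ = β in m⁻¹ × 1000):
⟨phi⟩ = (1/(d₂−d₁)) ∫ phi₀ e^(−βd) dd = phi₀·(e^(−β·d₁) − e^(−β·d₂)) / (β·(d₂−d₁))
e^(−0.6×2) = 0.3012; e^(−0.6×3) = 0.1653
⟨phi⟩ = 0.74 × (0.3012 − 0.1653) / (0.6 × 1) = 0.74 × 0.2265 = 0.1676

0.168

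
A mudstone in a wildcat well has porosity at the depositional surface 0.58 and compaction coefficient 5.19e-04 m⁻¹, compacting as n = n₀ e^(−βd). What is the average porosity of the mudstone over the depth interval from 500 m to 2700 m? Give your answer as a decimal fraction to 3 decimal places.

0.267

Working in km (1 km = 1000 m; β in km⁻¹ = β in m⁻¹ × 1000):
⟨n⟩ = (1/(d₂−d₁)) ∫ n₀ e^(−βd) dd = n₀·(e^(−β·d₁) − e^(−β·d₂)) / (β·(d₂−d₁))
e^(−0.519×0.5) = 0.7714; e^(−0.519×2.7) = 0.2463
⟨n⟩ = 0.58 × (0.7714 − 0.2463) / (0.519 × 2.2) = 0.58 × 0.4599 = 0.2668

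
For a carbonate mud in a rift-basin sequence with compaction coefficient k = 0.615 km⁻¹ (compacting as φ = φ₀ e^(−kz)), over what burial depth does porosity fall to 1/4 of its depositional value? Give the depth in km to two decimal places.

φ/φ₀ = 1/4 ⇒ exp(−k·z) = 1/4 ⇒ z = ln(4) / k
z = 1.3863 / 0.615 = 2.254 km

2.25 km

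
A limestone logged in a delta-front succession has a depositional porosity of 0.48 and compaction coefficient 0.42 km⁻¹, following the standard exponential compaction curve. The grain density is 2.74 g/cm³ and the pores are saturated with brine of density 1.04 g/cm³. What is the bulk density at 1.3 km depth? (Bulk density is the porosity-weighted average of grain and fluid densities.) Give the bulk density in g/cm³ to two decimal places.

2.27 g/cm³

Porosity at depth: phi = 0.48·exp(−0.42×1.3) = 0.48×0.5793 = 0.2780
Bulk density: ρ_b = (1−phi)ρ_g + phi·ρ_f = 0.7220×2.74 + 0.2780×1.04
       = 1.978 + 0.289 = 2.267 g/cm³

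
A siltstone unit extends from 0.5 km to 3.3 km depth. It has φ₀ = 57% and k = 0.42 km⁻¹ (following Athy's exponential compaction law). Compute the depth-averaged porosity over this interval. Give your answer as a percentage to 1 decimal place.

⟨φ⟩ = (1/(Z₂−Z₁)) ∫ φ₀ e^(−kZ) dZ = φ₀·(e^(−k·Z₁) − e^(−k·Z₂)) / (k·(Z₂−Z₁))
e^(−0.42×0.5) = 0.8106; e^(−0.42×3.3) = 0.2501
⟨φ⟩ = 0.57 × (0.8106 − 0.2501) / (0.42 × 2.8) = 0.57 × 0.4766 = 0.2717

27.2%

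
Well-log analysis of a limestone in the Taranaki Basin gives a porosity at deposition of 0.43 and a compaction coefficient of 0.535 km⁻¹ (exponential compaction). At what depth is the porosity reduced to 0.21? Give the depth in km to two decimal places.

Invert Athy's law: Z = ln(φ₀/φ) / k
Z = ln(0.43/0.21) / 0.535 = ln(2.048) / 0.535 = 0.7167 / 0.535 = 1.340 km

1.34 km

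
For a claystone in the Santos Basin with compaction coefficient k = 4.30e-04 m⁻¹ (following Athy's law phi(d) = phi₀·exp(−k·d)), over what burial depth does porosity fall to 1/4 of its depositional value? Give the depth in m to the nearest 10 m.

3220 m

Working in km (1 km = 1000 m; k in km⁻¹ = k in m⁻¹ × 1000):
phi/phi₀ = 1/4 ⇒ exp(−k·d) = 1/4 ⇒ d = ln(4) / k
d = 1.3863 / 0.43 = 3.224 km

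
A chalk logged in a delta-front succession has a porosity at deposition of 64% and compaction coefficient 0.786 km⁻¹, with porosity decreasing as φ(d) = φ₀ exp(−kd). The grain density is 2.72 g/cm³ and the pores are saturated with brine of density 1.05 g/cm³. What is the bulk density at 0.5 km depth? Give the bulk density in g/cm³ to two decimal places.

2.00 g/cm³

Porosity at depth: φ = 0.64·exp(−0.786×0.5) = 0.64×0.6750 = 0.4320
Bulk density: ρ_b = (1−φ)ρ_g + φ·ρ_f = 0.5680×2.72 + 0.4320×1.05
       = 1.545 + 0.454 = 1.999 g/cm³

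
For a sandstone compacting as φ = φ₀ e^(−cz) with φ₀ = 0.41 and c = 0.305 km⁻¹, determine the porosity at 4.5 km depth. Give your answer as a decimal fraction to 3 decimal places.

0.104

φ = φ₀·exp(−c·z) = 0.41 × exp(−0.305 × 4.5) = 0.41 × exp(−1.373)
  = 0.41 × 0.2535 = 0.1039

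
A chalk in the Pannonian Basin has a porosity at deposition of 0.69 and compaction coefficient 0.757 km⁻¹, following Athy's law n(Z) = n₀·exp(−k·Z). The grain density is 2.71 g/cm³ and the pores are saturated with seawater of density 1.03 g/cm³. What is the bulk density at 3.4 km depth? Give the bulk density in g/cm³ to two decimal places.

Porosity at depth: n = 0.69·exp(−0.757×3.4) = 0.69×0.0762 = 0.0526
Bulk density: ρ_b = (1−n)ρ_g + n·ρ_f = 0.9474×2.71 + 0.0526×1.03
       = 2.567 + 0.054 = 2.622 g/cm³

2.62 g/cm³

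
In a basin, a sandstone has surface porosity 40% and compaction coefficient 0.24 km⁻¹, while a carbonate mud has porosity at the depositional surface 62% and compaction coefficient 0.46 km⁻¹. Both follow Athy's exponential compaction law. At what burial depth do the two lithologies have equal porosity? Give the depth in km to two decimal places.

Set φ₀ₐ e^(−cₐZ) = φ₀ᵦ e^(−cᵦZ) ⇒ ln(φ₀ₐ/φ₀ᵦ) = (cₐ − cᵦ)·Z
Z = ln(0.4/0.62) / (0.24 − 0.46) = -0.4383 / -0.22 = 1.992 km

1.99 km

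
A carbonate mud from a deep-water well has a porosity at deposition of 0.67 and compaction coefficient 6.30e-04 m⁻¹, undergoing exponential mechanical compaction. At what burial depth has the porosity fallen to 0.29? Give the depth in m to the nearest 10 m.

1330 m

Working in km (1 km = 1000 m; c in km⁻¹ = c in m⁻¹ × 1000):
Invert Athy's law: d = ln(phi₀/phi) / c
d = ln(0.67/0.29) / 0.63 = ln(2.31) / 0.63 = 0.8374 / 0.63 = 1.329 km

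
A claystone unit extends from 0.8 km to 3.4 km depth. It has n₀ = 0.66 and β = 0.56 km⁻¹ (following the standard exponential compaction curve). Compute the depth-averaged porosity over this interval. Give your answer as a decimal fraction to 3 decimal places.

0.222

⟨n⟩ = (1/(z₂−z₁)) ∫ n₀ e^(−βz) dz = n₀·(e^(−β·z₁) − e^(−β·z₂)) / (β·(z₂−z₁))
e^(−0.56×0.8) = 0.6389; e^(−0.56×3.4) = 0.1490
⟨n⟩ = 0.66 × (0.6389 − 0.1490) / (0.56 × 2.6) = 0.66 × 0.3365 = 0.2221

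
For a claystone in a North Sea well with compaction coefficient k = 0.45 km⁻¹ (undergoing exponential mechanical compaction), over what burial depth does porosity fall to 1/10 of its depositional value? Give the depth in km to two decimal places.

5.12 km

φ/φ₀ = 1/10 ⇒ exp(−k·Z) = 1/10 ⇒ Z = ln(10) / k
Z = 2.3026 / 0.45 = 5.117 km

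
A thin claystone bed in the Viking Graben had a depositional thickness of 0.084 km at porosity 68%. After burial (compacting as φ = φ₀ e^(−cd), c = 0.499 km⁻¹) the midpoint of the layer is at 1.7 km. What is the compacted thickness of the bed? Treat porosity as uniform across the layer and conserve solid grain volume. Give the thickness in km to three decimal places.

Porosity at 1.7 km: φ = 0.68·exp(−0.499×1.7) = 0.2911
Solid-volume conservation: h(1−φ) = h₀(1−φ₀) ⇒ h = h₀·(1−φ₀)/(1−φ)
h = 0.084 × (1 − 0.68)/(1 − 0.2911) = 0.084 × 0.4514 = 0.0379 km

0.038 km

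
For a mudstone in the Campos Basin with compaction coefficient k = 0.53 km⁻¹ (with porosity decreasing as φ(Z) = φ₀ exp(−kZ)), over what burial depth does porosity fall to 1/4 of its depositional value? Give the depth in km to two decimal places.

φ/φ₀ = 1/4 ⇒ exp(−k·Z) = 1/4 ⇒ Z = ln(4) / k
Z = 1.3863 / 0.53 = 2.616 km

2.62 km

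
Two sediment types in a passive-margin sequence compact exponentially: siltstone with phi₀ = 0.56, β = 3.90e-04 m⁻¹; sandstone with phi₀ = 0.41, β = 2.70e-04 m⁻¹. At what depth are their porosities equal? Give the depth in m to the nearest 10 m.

Working in km (1 km = 1000 m; β in km⁻¹ = β in m⁻¹ × 1000):
Set phi₀ₐ e^(−βₐZ) = phi₀ᵦ e^(−βᵦZ) ⇒ ln(phi₀ₐ/phi₀ᵦ) = (βₐ − βᵦ)·Z
Z = ln(0.56/0.41) / (0.39 − 0.27) = 0.3118 / 0.12 = 2.598 km

2600 m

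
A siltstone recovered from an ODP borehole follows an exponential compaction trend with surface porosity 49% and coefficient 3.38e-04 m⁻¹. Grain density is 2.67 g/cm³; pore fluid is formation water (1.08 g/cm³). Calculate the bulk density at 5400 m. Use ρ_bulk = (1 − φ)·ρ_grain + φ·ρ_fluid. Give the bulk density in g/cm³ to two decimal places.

Working in km (1 km = 1000 m; c in km⁻¹ = c in m⁻¹ × 1000):
Porosity at depth: phi = 0.49·exp(−0.338×5.4) = 0.49×0.1612 = 0.0790
Bulk density: ρ_b = (1−phi)ρ_g + phi·ρ_f = 0.9210×2.67 + 0.0790×1.08
       = 2.459 + 0.085 = 2.544 g/cm³

2.54 g/cm³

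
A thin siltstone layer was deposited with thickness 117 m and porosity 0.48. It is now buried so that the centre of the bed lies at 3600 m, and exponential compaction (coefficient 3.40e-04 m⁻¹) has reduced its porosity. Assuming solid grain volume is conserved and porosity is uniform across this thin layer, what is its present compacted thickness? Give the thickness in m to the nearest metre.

71 m

Working in km (1 km = 1000 m; β in km⁻¹ = β in m⁻¹ × 1000):
Porosity at 3.6 km: n = 0.48·exp(−0.34×3.6) = 0.1411
Solid-volume conservation: h(1−n) = h₀(1−n₀) ⇒ h = h₀·(1−n₀)/(1−n)
h = 0.117 × (1 − 0.48)/(1 − 0.1411) = 0.117 × 0.6055 = 0.0708 km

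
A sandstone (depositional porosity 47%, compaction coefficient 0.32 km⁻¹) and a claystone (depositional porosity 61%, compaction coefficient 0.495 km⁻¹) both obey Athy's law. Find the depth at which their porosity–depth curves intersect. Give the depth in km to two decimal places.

1.49 km

Set phi₀ₐ e^(−cₐz) = phi₀ᵦ e^(−cᵦz) ⇒ ln(phi₀ₐ/phi₀ᵦ) = (cₐ − cᵦ)·z
z = ln(0.47/0.61) / (0.32 − 0.495) = -0.2607 / -0.175 = 1.490 km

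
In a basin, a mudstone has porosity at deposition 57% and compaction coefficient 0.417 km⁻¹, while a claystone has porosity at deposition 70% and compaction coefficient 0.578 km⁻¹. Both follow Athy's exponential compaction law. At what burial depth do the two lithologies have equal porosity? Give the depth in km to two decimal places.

1.28 km

Set φ₀ₐ e^(−βₐz) = φ₀ᵦ e^(−βᵦz) ⇒ ln(φ₀ₐ/φ₀ᵦ) = (βₐ − βᵦ)·z
z = ln(0.57/0.7) / (0.417 − 0.578) = -0.2054 / -0.161 = 1.276 km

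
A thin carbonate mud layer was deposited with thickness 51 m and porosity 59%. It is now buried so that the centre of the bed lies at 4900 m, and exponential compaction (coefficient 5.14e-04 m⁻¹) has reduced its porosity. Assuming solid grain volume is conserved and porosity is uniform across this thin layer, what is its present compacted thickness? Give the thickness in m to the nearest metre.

22 m

Working in km (1 km = 1000 m; c in km⁻¹ = c in m⁻¹ × 1000):
Porosity at 4.9 km: phi = 0.59·exp(−0.514×4.9) = 0.0475
Solid-volume conservation: h(1−phi) = h₀(1−phi₀) ⇒ h = h₀·(1−phi₀)/(1−phi)
h = 0.051 × (1 − 0.59)/(1 − 0.0475) = 0.051 × 0.4305 = 0.0220 km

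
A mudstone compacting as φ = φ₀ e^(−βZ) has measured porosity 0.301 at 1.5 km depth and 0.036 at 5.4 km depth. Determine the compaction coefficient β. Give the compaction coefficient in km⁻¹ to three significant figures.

0.545 km⁻¹

Athy: φ(Z) = φ₀ e^(−βZ) ⇒ φ₁/φ₂ = e^{β(Z₂−Z₁)} ⇒ β = ln(φ₁/φ₂)/(Z₂−Z₁)
β = ln(0.301/0.036) / (5.4 − 1.5) = ln(8.361) / 3.9 = 2.1236 / 3.9 = 0.5445 km⁻¹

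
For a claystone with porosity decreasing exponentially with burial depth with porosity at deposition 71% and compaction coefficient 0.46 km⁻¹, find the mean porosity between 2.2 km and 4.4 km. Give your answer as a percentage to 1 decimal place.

⟨n⟩ = (1/(Z₂−Z₁)) ∫ n₀ e^(−cZ) dZ = n₀·(e^(−c·Z₁) − e^(−c·Z₂)) / (c·(Z₂−Z₁))
e^(−0.46×2.2) = 0.3635; e^(−0.46×4.4) = 0.1321
⟨n⟩ = 0.71 × (0.3635 − 0.1321) / (0.46 × 2.2) = 0.71 × 0.2286 = 0.1623

16.2%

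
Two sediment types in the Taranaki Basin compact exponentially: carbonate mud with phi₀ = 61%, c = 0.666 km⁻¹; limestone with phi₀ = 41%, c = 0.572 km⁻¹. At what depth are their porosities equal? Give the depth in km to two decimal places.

Set phi₀ₐ e^(−cₐz) = phi₀ᵦ e^(−cᵦz) ⇒ ln(phi₀ₐ/phi₀ᵦ) = (cₐ − cᵦ)·z
z = ln(0.61/0.41) / (0.666 − 0.572) = 0.3973 / 0.094 = 4.227 km

4.23 km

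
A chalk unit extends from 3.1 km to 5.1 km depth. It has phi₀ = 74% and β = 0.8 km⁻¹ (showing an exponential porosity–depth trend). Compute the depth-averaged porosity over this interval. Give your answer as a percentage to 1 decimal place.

3.1%

⟨phi⟩ = (1/(z₂−z₁)) ∫ phi₀ e^(−βz) dz = phi₀·(e^(−β·z₁) − e^(−β·z₂)) / (β·(z₂−z₁))
e^(−0.8×3.1) = 0.0837; e^(−0.8×5.1) = 0.0169
⟨phi⟩ = 0.74 × (0.0837 − 0.0169) / (0.8 × 2) = 0.74 × 0.0418 = 0.0309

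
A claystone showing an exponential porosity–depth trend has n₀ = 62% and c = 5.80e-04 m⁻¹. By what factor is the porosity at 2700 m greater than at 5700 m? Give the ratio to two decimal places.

Working in km (1 km = 1000 m; c in km⁻¹ = c in m⁻¹ × 1000):
n(z₁)/n(z₂) = e^(−c·z₁)/e^(−c·z₂) = e^{c(z₂−z₁)}
= exp(0.58 × 3) = exp(1.74) = 5.6973

5.70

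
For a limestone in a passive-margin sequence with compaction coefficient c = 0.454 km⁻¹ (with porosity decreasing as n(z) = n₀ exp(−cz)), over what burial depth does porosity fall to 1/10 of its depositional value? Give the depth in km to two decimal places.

n/n₀ = 1/10 ⇒ exp(−c·z) = 1/10 ⇒ z = ln(10) / c
z = 2.3026 / 0.454 = 5.072 km

5.07 km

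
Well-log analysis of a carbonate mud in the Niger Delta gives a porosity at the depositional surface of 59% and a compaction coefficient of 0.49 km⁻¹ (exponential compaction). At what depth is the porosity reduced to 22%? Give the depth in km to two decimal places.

Invert Athy's law: z = ln(phi₀/phi) / c
z = ln(0.59/0.22) / 0.49 = ln(2.682) / 0.49 = 0.9865 / 0.49 = 2.013 km

2.01 km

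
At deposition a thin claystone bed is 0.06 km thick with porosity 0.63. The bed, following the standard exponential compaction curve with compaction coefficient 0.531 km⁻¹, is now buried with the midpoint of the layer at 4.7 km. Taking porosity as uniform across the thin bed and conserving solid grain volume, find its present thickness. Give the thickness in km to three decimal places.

0.023 km

Porosity at 4.7 km: n = 0.63·exp(−0.531×4.7) = 0.0519
Solid-volume conservation: h(1−n) = h₀(1−n₀) ⇒ h = h₀·(1−n₀)/(1−n)
h = 0.06 × (1 − 0.63)/(1 − 0.0519) = 0.06 × 0.3903 = 0.0234 km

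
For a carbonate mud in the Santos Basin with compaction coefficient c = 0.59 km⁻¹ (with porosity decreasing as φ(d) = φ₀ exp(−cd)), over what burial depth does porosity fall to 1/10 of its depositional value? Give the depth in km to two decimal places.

3.90 km

φ/φ₀ = 1/10 ⇒ exp(−c·d) = 1/10 ⇒ d = ln(10) / c
d = 2.3026 / 0.59 = 3.903 km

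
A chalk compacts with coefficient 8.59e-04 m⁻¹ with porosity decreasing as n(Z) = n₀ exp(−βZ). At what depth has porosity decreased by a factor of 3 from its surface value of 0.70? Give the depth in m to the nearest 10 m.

1280 m

Working in km (1 km = 1000 m; β in km⁻¹ = β in m⁻¹ × 1000):
n/n₀ = 1/3 ⇒ exp(−β·Z) = 1/3 ⇒ Z = ln(3) / β
Z = 1.0986 / 0.859 = 1.279 km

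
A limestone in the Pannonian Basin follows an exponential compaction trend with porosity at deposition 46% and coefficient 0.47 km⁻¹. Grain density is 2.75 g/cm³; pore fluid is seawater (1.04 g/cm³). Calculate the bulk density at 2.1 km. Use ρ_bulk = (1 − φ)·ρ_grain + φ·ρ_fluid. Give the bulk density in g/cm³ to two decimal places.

2.46 g/cm³

Porosity at depth: phi = 0.46·exp(−0.47×2.1) = 0.46×0.3727 = 0.1714
Bulk density: ρ_b = (1−phi)ρ_g + phi·ρ_f = 0.8286×2.75 + 0.1714×1.04
       = 2.279 + 0.178 = 2.457 g/cm³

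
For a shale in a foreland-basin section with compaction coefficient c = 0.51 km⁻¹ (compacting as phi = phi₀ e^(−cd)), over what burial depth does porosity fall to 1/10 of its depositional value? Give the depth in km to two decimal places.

phi/phi₀ = 1/10 ⇒ exp(−c·d) = 1/10 ⇒ d = ln(10) / c
d = 2.3026 / 0.51 = 4.515 km

4.51 km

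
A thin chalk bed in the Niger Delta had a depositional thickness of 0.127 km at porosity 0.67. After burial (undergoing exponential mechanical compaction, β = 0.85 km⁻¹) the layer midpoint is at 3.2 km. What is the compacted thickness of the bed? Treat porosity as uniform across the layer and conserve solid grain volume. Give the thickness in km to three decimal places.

0.044 km

Porosity at 3.2 km: n = 0.67·exp(−0.85×3.2) = 0.0441
Solid-volume conservation: h(1−n) = h₀(1−n₀) ⇒ h = h₀·(1−n₀)/(1−n)
h = 0.127 × (1 − 0.67)/(1 − 0.0441) = 0.127 × 0.3452 = 0.0438 km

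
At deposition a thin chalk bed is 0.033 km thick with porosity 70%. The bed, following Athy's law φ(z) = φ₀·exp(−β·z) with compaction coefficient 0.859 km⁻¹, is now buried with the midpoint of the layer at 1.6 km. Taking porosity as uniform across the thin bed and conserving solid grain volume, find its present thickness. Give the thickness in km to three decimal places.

Porosity at 1.6 km: φ = 0.7·exp(−0.859×1.6) = 0.1771
Solid-volume conservation: h(1−φ) = h₀(1−φ₀) ⇒ h = h₀·(1−φ₀)/(1−φ)
h = 0.033 × (1 − 0.7)/(1 − 0.1771) = 0.033 × 0.3646 = 0.0120 km

0.012 km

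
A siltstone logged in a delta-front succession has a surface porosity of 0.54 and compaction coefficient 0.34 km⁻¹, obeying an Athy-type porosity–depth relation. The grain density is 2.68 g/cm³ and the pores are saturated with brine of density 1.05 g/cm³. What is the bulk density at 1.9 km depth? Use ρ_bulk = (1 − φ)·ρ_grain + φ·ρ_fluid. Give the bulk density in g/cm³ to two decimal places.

2.22 g/cm³

Porosity at depth: φ = 0.54·exp(−0.34×1.9) = 0.54×0.5241 = 0.2830
Bulk density: ρ_b = (1−φ)ρ_g + φ·ρ_f = 0.7170×2.68 + 0.2830×1.05
       = 1.921 + 0.297 = 2.219 g/cm³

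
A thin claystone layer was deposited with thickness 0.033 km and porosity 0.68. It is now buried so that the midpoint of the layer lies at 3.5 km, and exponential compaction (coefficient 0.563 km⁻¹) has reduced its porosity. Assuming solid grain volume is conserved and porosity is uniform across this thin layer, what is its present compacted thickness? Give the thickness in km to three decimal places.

Porosity at 3.5 km: n = 0.68·exp(−0.563×3.5) = 0.0948
Solid-volume conservation: h(1−n) = h₀(1−n₀) ⇒ h = h₀·(1−n₀)/(1−n)
h = 0.033 × (1 − 0.68)/(1 − 0.0948) = 0.033 × 0.3535 = 0.0117 km

0.012 km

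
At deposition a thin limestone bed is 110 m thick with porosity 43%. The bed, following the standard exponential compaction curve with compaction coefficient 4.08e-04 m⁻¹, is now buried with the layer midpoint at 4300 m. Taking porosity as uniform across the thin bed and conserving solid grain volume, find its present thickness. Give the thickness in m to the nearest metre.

Working in km (1 km = 1000 m; k in km⁻¹ = k in m⁻¹ × 1000):
Porosity at 4.3 km: φ = 0.43·exp(−0.408×4.3) = 0.0744
Solid-volume conservation: h(1−φ) = h₀(1−φ₀) ⇒ h = h₀·(1−φ₀)/(1−φ)
h = 0.11 × (1 − 0.43)/(1 − 0.0744) = 0.11 × 0.6158 = 0.0677 km

68 m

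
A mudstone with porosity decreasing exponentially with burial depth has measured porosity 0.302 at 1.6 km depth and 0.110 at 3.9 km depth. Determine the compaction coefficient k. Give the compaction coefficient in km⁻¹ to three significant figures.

Athy: phi(d) = phi₀ e^(−kd) ⇒ phi₁/phi₂ = e^{k(d₂−d₁)} ⇒ k = ln(phi₁/phi₂)/(d₂−d₁)
k = ln(0.302/0.11) / (3.9 − 1.6) = ln(2.745) / 2.3 = 1.0099 / 2.3 = 0.4391 km⁻¹

0.439 km⁻¹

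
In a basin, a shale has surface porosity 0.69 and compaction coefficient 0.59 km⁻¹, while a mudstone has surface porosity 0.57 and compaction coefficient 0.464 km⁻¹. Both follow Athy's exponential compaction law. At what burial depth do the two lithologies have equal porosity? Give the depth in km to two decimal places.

Set φ₀ₐ e^(−kₐz) = φ₀ᵦ e^(−kᵦz) ⇒ ln(φ₀ₐ/φ₀ᵦ) = (kₐ − kᵦ)·z
z = ln(0.69/0.57) / (0.59 − 0.464) = 0.1911 / 0.126 = 1.516 km

1.52 km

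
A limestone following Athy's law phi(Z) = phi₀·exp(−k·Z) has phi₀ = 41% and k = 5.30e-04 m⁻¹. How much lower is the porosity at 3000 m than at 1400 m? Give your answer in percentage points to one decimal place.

11.2 percentage points

Working in km (1 km = 1000 m; k in km⁻¹ = k in m⁻¹ × 1000):
phi(1.4) = 0.41·e^(−0.53×1.4) = 0.1952
phi(3) = 0.41·e^(−0.53×3) = 0.0836
Δphi = 0.1952 − 0.0836 = 0.1116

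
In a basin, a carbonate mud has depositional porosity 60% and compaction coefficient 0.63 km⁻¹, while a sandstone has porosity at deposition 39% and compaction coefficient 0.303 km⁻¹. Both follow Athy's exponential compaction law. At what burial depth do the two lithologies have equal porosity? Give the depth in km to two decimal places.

1.32 km

Set φ₀ₐ e^(−βₐd) = φ₀ᵦ e^(−βᵦd) ⇒ ln(φ₀ₐ/φ₀ᵦ) = (βₐ − βᵦ)·d
d = ln(0.6/0.39) / (0.63 − 0.303) = 0.4308 / 0.327 = 1.317 km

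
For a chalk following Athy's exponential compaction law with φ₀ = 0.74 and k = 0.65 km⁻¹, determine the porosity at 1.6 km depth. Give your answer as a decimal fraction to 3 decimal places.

φ = φ₀·exp(−k·Z) = 0.74 × exp(−0.65 × 1.6) = 0.74 × exp(−1.04)
  = 0.74 × 0.3535 = 0.2616

0.262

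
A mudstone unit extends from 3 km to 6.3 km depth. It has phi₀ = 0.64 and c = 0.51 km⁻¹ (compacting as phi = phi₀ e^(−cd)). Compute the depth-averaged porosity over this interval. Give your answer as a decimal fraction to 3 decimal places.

0.067

⟨phi⟩ = (1/(d₂−d₁)) ∫ phi₀ e^(−cd) dd = phi₀·(e^(−c·d₁) − e^(−c·d₂)) / (c·(d₂−d₁))
e^(−0.51×3) = 0.2165; e^(−0.51×6.3) = 0.0402
⟨phi⟩ = 0.64 × (0.2165 − 0.0402) / (0.51 × 3.3) = 0.64 × 0.1048 = 0.0670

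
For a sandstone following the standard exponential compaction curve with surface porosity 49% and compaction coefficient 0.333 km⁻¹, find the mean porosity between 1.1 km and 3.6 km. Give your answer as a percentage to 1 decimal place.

23.1%

⟨n⟩ = (1/(Z₂−Z₁)) ∫ n₀ e^(−kZ) dZ = n₀·(e^(−k·Z₁) − e^(−k·Z₂)) / (k·(Z₂−Z₁))
e^(−0.333×1.1) = 0.6933; e^(−0.333×3.6) = 0.3016
⟨n⟩ = 0.49 × (0.6933 − 0.3016) / (0.333 × 2.5) = 0.49 × 0.4706 = 0.2306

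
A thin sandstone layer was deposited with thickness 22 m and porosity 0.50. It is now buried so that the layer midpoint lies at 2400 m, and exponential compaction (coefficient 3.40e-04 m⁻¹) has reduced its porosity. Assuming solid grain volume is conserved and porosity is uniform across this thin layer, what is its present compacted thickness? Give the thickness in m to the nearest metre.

14 m

Working in km (1 km = 1000 m; β in km⁻¹ = β in m⁻¹ × 1000):
Porosity at 2.4 km: φ = 0.5·exp(−0.34×2.4) = 0.2211
Solid-volume conservation: h(1−φ) = h₀(1−φ₀) ⇒ h = h₀·(1−φ₀)/(1−φ)
h = 0.022 × (1 − 0.5)/(1 − 0.2211) = 0.022 × 0.6419 = 0.0141 km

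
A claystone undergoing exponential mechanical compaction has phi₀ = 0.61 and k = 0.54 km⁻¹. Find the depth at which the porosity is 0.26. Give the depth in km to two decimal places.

1.58 km

Invert Athy's law: Z = ln(phi₀/phi) / k
Z = ln(0.61/0.26) / 0.54 = ln(2.346) / 0.54 = 0.8528 / 0.54 = 1.579 km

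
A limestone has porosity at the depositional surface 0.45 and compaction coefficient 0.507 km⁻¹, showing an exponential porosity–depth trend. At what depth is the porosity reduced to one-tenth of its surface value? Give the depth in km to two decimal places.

4.54 km

phi/phi₀ = 1/10 ⇒ exp(−k·Z) = 1/10 ⇒ Z = ln(10) / k
Z = 2.3026 / 0.507 = 4.542 km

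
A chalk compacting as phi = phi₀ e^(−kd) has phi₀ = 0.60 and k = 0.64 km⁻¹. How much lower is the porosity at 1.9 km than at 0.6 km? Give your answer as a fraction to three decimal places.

0.231

phi(0.6) = 0.6·e^(−0.64×0.6) = 0.4087
phi(1.9) = 0.6·e^(−0.64×1.9) = 0.1778
Δphi = 0.4087 − 0.1778 = 0.2308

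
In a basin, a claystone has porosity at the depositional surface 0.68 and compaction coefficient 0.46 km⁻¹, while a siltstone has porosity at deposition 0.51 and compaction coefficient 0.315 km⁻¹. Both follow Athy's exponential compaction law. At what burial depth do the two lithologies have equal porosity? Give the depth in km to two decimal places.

1.98 km

Set n₀ₐ e^(−kₐd) = n₀ᵦ e^(−kᵦd) ⇒ ln(n₀ₐ/n₀ᵦ) = (kₐ − kᵦ)·d
d = ln(0.68/0.51) / (0.46 − 0.315) = 0.2877 / 0.145 = 1.984 km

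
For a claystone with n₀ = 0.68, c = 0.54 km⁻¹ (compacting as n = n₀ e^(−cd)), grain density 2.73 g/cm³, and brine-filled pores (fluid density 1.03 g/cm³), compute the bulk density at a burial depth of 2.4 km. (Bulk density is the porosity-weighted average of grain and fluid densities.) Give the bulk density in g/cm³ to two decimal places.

Porosity at depth: n = 0.68·exp(−0.54×2.4) = 0.68×0.2736 = 0.1861
Bulk density: ρ_b = (1−n)ρ_g + n·ρ_f = 0.8139×2.73 + 0.1861×1.03
       = 2.222 + 0.192 = 2.414 g/cm³

2.41 g/cm³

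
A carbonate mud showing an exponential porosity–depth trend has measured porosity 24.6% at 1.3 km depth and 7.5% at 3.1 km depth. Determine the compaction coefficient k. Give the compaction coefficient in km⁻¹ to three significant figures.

0.660 km⁻¹

Athy: n(Z) = n₀ e^(−kZ) ⇒ n₁/n₂ = e^{k(Z₂−Z₁)} ⇒ k = ln(n₁/n₂)/(Z₂−Z₁)
k = ln(0.246/0.075) / (3.1 − 1.3) = ln(3.28) / 1.8 = 1.1878 / 1.8 = 0.6599 km⁻¹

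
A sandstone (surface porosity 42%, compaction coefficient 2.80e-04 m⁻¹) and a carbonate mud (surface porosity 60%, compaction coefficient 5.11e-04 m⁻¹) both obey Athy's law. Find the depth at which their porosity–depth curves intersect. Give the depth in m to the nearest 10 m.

Working in km (1 km = 1000 m; k in km⁻¹ = k in m⁻¹ × 1000):
Set phi₀ₐ e^(−kₐz) = phi₀ᵦ e^(−kᵦz) ⇒ ln(phi₀ₐ/phi₀ᵦ) = (kₐ − kᵦ)·z
z = ln(0.42/0.6) / (0.28 − 0.511) = -0.3567 / -0.231 = 1.544 km

1540 m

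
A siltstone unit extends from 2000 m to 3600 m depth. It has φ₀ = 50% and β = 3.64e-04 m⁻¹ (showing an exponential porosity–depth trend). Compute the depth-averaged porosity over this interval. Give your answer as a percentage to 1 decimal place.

18.3%

Working in km (1 km = 1000 m; β in km⁻¹ = β in m⁻¹ × 1000):
⟨φ⟩ = (1/(z₂−z₁)) ∫ φ₀ e^(−βz) dz = φ₀·(e^(−β·z₁) − e^(−β·z₂)) / (β·(z₂−z₁))
e^(−0.364×2) = 0.4829; e^(−0.364×3.6) = 0.2697
⟨φ⟩ = 0.5 × (0.4829 − 0.2697) / (0.364 × 1.6) = 0.5 × 0.3660 = 0.1830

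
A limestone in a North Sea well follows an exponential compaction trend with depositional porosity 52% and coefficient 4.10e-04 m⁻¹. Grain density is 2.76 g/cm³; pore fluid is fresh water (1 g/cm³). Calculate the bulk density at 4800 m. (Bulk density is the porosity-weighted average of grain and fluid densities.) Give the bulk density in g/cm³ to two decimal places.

Working in km (1 km = 1000 m; k in km⁻¹ = k in m⁻¹ × 1000):
Porosity at depth: phi = 0.52·exp(−0.41×4.8) = 0.52×0.1397 = 0.0727
Bulk density: ρ_b = (1−phi)ρ_g + phi·ρ_f = 0.9273×2.76 + 0.0727×1
       = 2.559 + 0.073 = 2.632 g/cm³

2.63 g/cm³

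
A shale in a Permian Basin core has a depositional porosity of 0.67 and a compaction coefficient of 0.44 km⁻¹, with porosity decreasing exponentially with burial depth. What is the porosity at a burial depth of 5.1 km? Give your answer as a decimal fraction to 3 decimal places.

0.071

φ = φ₀·exp(−c·Z) = 0.67 × exp(−0.44 × 5.1) = 0.67 × exp(−2.244)
  = 0.67 × 0.1060 = 0.0710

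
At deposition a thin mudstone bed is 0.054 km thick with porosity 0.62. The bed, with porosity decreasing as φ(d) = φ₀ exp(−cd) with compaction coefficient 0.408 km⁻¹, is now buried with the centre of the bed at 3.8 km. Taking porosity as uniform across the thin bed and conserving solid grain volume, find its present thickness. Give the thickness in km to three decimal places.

0.024 km

Porosity at 3.8 km: φ = 0.62·exp(−0.408×3.8) = 0.1315
Solid-volume conservation: h(1−φ) = h₀(1−φ₀) ⇒ h = h₀·(1−φ₀)/(1−φ)
h = 0.054 × (1 − 0.62)/(1 − 0.1315) = 0.054 × 0.4376 = 0.0236 km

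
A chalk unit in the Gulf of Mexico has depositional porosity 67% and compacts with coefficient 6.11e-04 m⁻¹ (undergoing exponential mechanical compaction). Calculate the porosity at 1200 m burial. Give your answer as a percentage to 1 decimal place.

32.2%

Working in km (1 km = 1000 m; β in km⁻¹ = β in m⁻¹ × 1000):
phi = phi₀·exp(−β·z) = 0.67 × exp(−0.611 × 1.2) = 0.67 × exp(−0.7332)
  = 0.67 × 0.4804 = 0.3218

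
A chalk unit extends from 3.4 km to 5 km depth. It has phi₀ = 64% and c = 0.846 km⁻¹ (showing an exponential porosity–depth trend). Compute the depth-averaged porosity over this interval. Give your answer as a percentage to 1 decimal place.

⟨phi⟩ = (1/(z₂−z₁)) ∫ phi₀ e^(−cz) dz = phi₀·(e^(−c·z₁) − e^(−c·z₂)) / (c·(z₂−z₁))
e^(−0.846×3.4) = 0.0563; e^(−0.846×5) = 0.0146
⟨phi⟩ = 0.64 × (0.0563 − 0.0146) / (0.846 × 1.6) = 0.64 × 0.0309 = 0.0198

2.0%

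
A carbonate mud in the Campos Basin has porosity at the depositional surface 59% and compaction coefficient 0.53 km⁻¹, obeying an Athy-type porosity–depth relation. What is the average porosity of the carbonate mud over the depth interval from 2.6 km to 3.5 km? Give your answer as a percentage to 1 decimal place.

11.8%

⟨φ⟩ = (1/(d₂−d₁)) ∫ φ₀ e^(−cd) dd = φ₀·(e^(−c·d₁) − e^(−c·d₂)) / (c·(d₂−d₁))
e^(−0.53×2.6) = 0.2521; e^(−0.53×3.5) = 0.1565
⟨φ⟩ = 0.59 × (0.2521 − 0.1565) / (0.53 × 0.9) = 0.59 × 0.2005 = 0.1183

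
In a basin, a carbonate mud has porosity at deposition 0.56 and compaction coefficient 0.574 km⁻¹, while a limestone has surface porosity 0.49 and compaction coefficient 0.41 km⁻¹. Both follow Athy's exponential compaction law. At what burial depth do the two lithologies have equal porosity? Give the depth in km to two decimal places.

0.81 km

Set n₀ₐ e^(−kₐd) = n₀ᵦ e^(−kᵦd) ⇒ ln(n₀ₐ/n₀ᵦ) = (kₐ − kᵦ)·d
d = ln(0.56/0.49) / (0.574 − 0.41) = 0.1335 / 0.164 = 0.814 km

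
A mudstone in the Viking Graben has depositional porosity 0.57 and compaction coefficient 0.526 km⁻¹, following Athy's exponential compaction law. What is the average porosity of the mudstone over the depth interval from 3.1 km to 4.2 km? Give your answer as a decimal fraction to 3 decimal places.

⟨n⟩ = (1/(z₂−z₁)) ∫ n₀ e^(−kz) dz = n₀·(e^(−k·z₁) − e^(−k·z₂)) / (k·(z₂−z₁))
e^(−0.526×3.1) = 0.1958; e^(−0.526×4.2) = 0.1098
⟨n⟩ = 0.57 × (0.1958 − 0.1098) / (0.526 × 1.1) = 0.57 × 0.1487 = 0.0847

0.085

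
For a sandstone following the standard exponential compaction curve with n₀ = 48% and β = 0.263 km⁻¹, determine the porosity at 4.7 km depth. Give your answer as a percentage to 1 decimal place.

13.9%

n = n₀·exp(−β·Z) = 0.48 × exp(−0.263 × 4.7) = 0.48 × exp(−1.236)
  = 0.48 × 0.2905 = 0.1394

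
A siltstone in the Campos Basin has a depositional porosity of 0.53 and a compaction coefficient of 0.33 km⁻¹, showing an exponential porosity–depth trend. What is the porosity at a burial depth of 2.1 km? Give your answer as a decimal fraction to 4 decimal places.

phi = phi₀·exp(−β·d) = 0.53 × exp(−0.33 × 2.1) = 0.53 × exp(−0.693)
  = 0.53 × 0.5001 = 0.2650

0.2650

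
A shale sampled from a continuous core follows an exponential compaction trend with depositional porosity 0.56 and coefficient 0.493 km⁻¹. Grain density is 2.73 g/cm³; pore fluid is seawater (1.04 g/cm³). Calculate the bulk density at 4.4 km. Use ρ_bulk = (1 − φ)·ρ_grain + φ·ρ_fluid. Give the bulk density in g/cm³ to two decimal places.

Porosity at depth: n = 0.56·exp(−0.493×4.4) = 0.56×0.1143 = 0.0640
Bulk density: ρ_b = (1−n)ρ_g + n·ρ_f = 0.9360×2.73 + 0.0640×1.04
       = 2.555 + 0.067 = 2.622 g/cm³

2.62 g/cm³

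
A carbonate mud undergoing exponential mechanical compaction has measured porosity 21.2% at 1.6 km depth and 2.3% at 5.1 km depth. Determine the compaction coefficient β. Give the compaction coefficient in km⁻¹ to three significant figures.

0.635 km⁻¹

Athy: φ(d) = φ₀ e^(−βd) ⇒ φ₁/φ₂ = e^{β(d₂−d₁)} ⇒ β = ln(φ₁/φ₂)/(d₂−d₁)
β = ln(0.212/0.023) / (5.1 − 1.6) = ln(9.217) / 3.5 = 2.2211 / 3.5 = 0.6346 km⁻¹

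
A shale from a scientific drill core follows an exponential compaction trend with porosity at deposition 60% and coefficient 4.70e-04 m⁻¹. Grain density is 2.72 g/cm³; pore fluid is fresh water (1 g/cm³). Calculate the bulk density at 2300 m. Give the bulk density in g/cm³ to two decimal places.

Working in km (1 km = 1000 m; β in km⁻¹ = β in m⁻¹ × 1000):
Porosity at depth: φ = 0.6·exp(−0.47×2.3) = 0.6×0.3393 = 0.2036
Bulk density: ρ_b = (1−φ)ρ_g + φ·ρ_f = 0.7964×2.72 + 0.2036×1
       = 2.166 + 0.204 = 2.370 g/cm³

2.37 g/cm³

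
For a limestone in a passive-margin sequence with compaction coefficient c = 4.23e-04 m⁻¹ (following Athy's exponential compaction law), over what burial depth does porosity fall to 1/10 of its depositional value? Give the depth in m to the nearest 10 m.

Working in km (1 km = 1000 m; c in km⁻¹ = c in m⁻¹ × 1000):
φ/φ₀ = 1/10 ⇒ exp(−c·z) = 1/10 ⇒ z = ln(10) / c
z = 2.3026 / 0.423 = 5.443 km

5440 m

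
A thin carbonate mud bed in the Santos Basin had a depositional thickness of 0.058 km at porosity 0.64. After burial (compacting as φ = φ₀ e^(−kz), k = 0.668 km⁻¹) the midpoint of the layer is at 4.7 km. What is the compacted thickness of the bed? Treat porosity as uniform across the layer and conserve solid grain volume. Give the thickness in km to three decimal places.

0.021 km

Porosity at 4.7 km: φ = 0.64·exp(−0.668×4.7) = 0.0277
Solid-volume conservation: h(1−φ) = h₀(1−φ₀) ⇒ h = h₀·(1−φ₀)/(1−φ)
h = 0.058 × (1 − 0.64)/(1 − 0.0277) = 0.058 × 0.3703 = 0.0215 km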